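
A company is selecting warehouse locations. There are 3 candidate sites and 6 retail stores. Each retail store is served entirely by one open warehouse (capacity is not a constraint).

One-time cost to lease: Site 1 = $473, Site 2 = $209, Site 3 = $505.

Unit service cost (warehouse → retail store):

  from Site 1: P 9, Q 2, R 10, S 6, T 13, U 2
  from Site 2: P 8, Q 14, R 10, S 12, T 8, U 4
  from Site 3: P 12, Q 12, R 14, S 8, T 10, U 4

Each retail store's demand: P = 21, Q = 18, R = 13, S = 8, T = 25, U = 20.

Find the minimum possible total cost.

For any fixed open set, each retail store goes to its cheapest open site; total = fixed + service.
{Site 2}: P→Site 2 8·21=168, Q→Site 2 14·18=252, R→Site 2 10·13=130, S→Site 2 12·8=96, T→Site 2 8·25=200, U→Site 2 4·20=80. Service 926; fixed 209; total 1135.
{Site 1}: P→Site 1 9·21=189, Q→Site 1 2·18=36, R→Site 1 10·13=130, S→Site 1 6·8=48, T→Site 1 13·25=325, U→Site 1 2·20=40. Service 768; fixed 473; total 1241.
{Site 1, Site 2}: P→Site 2 8·21=168, Q→Site 1 2·18=36, R→Site 1 10·13=130, S→Site 1 6·8=48, T→Site 2 8·25=200, U→Site 1 2·20=40. Service 622; fixed 682; total 1304.
{Site 1, Site 2, Site 3}: service 622 + fixed 1187 = 1809
No other subset beats 1135.

Minimum total cost: 1135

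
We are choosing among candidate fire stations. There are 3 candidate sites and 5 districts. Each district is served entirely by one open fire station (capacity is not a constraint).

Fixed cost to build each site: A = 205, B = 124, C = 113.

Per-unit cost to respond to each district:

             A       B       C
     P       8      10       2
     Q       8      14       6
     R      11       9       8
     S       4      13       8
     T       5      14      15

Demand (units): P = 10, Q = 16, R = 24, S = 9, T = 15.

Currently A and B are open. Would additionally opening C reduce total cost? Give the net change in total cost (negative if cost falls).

Current service cost with {A, B}: 535.
Adding C: each district re-picks its cheapest; new service cost 419, saving 116.
Extra fixed cost: 113. Net change = 113 − 116 = -3.
(Totals: 864 → 861.)

Yes — net change −3 (cost falls by 3).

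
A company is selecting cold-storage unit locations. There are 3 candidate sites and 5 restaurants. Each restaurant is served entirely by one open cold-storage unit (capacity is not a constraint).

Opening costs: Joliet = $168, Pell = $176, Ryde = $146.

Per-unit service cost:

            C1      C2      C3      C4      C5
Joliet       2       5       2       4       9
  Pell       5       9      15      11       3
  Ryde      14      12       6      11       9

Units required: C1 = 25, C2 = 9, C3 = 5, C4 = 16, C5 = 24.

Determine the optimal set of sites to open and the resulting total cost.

Open Joliet only; minimum total cost 553.

For any fixed open set, each restaurant goes to its cheapest open site; total = fixed + service.
{Joliet}: C1→Joliet 2·25=50, C2→Joliet 5·9=45, C3→Joliet 2·5=10, C4→Joliet 4·16=64, C5→Joliet 9·24=216. Service 385; fixed 168; total 553.
{Joliet, Pell}: service 241 + fixed 344 = 585
{Joliet, Ryde}: C1→Joliet 2·25=50, C2→Joliet 5·9=45, C3→Joliet 2·5=10, C4→Joliet 4·16=64, C5→Joliet 9·24=216. Service 385; fixed 314; total 699.
{Joliet, Pell, Ryde}: C1→Joliet 2·25=50, C2→Joliet 5·9=45, C3→Joliet 2·5=10, C4→Joliet 4·16=64, C5→Pell 3·24=72. Service 241; fixed 490; total 731.
(All 7 nonempty subsets were checked; Joliet only is lowest.)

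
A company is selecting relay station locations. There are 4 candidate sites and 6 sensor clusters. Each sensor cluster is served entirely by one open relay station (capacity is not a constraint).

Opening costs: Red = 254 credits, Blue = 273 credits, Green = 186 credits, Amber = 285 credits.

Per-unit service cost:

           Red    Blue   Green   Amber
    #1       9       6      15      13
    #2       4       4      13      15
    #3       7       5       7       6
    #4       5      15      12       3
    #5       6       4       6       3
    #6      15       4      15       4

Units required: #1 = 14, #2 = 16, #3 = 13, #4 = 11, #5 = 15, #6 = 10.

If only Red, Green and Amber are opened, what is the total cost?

Each sensor cluster is assigned to its cheapest site among the open ones.
{Red, Green, Amber}: #1→Red 9·14=126, #2→Red 4·16=64, #3→Amber 6·13=78, #4→Amber 3·11=33, #5→Amber 3·15=45, #6→Amber 4·10=40. Service 386; fixed 725; total 1111.

Total cost: 1111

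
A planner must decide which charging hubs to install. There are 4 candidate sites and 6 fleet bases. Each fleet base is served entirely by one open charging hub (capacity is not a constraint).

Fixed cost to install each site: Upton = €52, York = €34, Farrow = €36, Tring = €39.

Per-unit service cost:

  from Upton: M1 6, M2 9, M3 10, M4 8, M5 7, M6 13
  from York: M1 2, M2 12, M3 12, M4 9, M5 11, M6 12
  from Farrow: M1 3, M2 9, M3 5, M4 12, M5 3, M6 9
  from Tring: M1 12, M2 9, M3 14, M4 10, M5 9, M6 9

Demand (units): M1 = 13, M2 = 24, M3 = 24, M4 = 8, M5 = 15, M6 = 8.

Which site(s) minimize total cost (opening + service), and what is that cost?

For any fixed open set, each fleet base goes to its cheapest open site; total = fixed + service.
{York, Farrow}: M1→York 2·13=26, M2→Farrow 9·24=216, M3→Farrow 5·24=120, M4→York 9·8=72, M5→Farrow 3·15=45, M6→Farrow 9·8=72. Service 551; fixed 70; total 621.
{Farrow}: M1→Farrow 3·13=39, M2→Farrow 9·24=216, M3→Farrow 5·24=120, M4→Farrow 12·8=96, M5→Farrow 3·15=45, M6→Farrow 9·8=72. Service 588; fixed 36; total 624.
{Upton, Farrow}: service 556 + fixed 88 = 644
{Upton, York, Farrow, Tring}: service 543 + fixed 161 = 704
(All 15 nonempty subsets were checked; York and Farrow is lowest.)

Open York and Farrow; minimum total cost 621.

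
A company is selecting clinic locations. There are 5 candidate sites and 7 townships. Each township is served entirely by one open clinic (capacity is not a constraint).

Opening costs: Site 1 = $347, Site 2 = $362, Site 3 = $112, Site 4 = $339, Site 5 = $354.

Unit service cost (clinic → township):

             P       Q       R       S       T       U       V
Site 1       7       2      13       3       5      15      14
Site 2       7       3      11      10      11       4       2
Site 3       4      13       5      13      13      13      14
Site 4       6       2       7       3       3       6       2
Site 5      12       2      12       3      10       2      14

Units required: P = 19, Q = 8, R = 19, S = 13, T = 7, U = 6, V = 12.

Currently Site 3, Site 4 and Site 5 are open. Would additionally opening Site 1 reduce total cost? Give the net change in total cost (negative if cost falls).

Current service cost with {Site 3, Site 4, Site 5}: 283.
Adding Site 1: each township re-picks its cheapest; new service cost 283, saving 0.
Extra fixed cost: 347. Net change = 347 − 0 = 347.
(Totals: 1088 → 1435.)

No — net change +347 (cost rises by 347).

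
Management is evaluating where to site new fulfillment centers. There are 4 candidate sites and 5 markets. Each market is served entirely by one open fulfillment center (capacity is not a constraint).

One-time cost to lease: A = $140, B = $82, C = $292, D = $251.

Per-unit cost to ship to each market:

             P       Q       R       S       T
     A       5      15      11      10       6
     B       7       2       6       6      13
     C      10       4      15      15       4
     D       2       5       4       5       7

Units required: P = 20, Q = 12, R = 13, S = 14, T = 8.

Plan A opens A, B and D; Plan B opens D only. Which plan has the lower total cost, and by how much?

Plan B is cheaper by 178.

Plan A: {A, B, D}: P→D 2·20=40, Q→B 2·12=24, R→D 4·13=52, S→D 5·14=70, T→A 6·8=48. Service 234; fixed 473; total 707.
Plan B: {D}: P→D 2·20=40, Q→D 5·12=60, R→D 4·13=52, S→D 5·14=70, T→D 7·8=56. Service 278; fixed 251; total 529.
Difference: |707 − 529| = 178.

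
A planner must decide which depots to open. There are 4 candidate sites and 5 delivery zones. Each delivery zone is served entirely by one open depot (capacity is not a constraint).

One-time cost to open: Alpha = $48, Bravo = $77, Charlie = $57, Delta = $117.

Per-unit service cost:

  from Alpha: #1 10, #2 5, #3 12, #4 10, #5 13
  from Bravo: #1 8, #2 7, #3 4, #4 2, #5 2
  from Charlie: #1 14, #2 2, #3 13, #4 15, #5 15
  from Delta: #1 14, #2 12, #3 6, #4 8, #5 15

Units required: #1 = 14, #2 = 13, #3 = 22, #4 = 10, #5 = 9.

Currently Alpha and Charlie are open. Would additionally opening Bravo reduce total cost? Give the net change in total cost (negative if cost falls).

Yes — net change −306 (cost falls by 306).

Current service cost with {Alpha, Charlie}: 647.
Adding Bravo: each delivery zone re-picks its cheapest; new service cost 264, saving 383.
Extra fixed cost: 77. Net change = 77 − 383 = -306.
(Totals: 752 → 446.)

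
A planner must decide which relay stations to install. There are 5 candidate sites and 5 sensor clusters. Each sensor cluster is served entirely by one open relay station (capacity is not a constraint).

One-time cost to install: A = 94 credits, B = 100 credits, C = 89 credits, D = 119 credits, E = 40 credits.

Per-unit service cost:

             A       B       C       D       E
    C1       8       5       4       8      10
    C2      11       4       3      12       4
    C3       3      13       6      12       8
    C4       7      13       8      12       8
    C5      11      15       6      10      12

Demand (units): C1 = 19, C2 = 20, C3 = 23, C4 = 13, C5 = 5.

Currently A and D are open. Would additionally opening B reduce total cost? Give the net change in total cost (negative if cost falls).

Yes — net change −97 (cost falls by 97).

Current service cost with {A, D}: 582.
Adding B: each sensor cluster re-picks its cheapest; new service cost 385, saving 197.
Extra fixed cost: 100. Net change = 100 − 197 = -97.
(Totals: 795 → 698.)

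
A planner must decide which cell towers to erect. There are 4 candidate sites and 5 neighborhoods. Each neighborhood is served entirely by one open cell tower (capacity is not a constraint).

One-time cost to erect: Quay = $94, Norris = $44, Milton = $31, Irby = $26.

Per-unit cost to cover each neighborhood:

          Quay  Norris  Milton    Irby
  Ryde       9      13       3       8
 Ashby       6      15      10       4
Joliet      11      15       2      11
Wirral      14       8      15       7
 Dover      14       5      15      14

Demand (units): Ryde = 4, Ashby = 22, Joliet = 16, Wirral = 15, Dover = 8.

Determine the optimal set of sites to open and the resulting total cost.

Open Norris, Milton and Irby; minimum total cost 378.

For any fixed open set, each neighborhood goes to its cheapest open site; total = fixed + service.
{Norris, Milton, Irby}: Ryde→Milton 3·4=12, Ashby→Irby 4·22=88, Joliet→Milton 2·16=32, Wirral→Irby 7·15=105, Dover→Norris 5·8=40. Service 277; fixed 101; total 378.
{Milton, Irby}: Ryde→Milton 3·4=12, Ashby→Irby 4·22=88, Joliet→Milton 2·16=32, Wirral→Irby 7·15=105, Dover→Irby 14·8=112. Service 349; fixed 57; total 406.
{Quay, Norris, Milton, Irby}: Ryde→Milton 3·4=12, Ashby→Irby 4·22=88, Joliet→Milton 2·16=32, Wirral→Irby 7·15=105, Dover→Norris 5·8=40. Service 277; fixed 195; total 472.
{Irby}: Ryde→Irby 8·4=32, Ashby→Irby 4·22=88, Joliet→Irby 11·16=176, Wirral→Irby 7·15=105, Dover→Irby 14·8=112. Service 513; fixed 26; total 539.
No other subset beats 378.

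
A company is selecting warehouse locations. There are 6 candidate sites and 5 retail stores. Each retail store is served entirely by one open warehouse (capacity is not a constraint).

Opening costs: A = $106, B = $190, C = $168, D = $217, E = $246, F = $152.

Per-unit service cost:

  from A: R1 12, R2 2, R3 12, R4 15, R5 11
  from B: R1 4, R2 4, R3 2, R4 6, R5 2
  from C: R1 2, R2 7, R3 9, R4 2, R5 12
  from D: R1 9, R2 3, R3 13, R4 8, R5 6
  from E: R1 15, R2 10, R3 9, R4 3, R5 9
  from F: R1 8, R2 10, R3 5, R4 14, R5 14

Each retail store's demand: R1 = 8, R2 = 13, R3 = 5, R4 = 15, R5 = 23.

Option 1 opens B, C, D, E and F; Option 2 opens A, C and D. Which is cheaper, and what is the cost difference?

Option 1: {B, C, D, E, F}: R1→C 2·8=16, R2→D 3·13=39, R3→B 2·5=10, R4→C 2·15=30, R5→B 2·23=46. Service 141; fixed 973; total 1114.
Option 2: {A, C, D}: R1→C 2·8=16, R2→A 2·13=26, R3→C 9·5=45, R4→C 2·15=30, R5→D 6·23=138. Service 255; fixed 491; total 746.
Difference: |1114 − 746| = 368.

Option 2 is cheaper by 368.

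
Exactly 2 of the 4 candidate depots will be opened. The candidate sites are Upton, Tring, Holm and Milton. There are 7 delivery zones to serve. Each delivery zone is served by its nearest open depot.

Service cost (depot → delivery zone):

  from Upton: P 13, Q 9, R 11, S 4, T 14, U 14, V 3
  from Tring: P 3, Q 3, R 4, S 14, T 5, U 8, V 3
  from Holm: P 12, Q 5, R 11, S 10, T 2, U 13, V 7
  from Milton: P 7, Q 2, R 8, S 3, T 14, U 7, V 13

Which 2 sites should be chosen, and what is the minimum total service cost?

With exactly 2 open, each delivery zone uses its cheapest among the chosen.
{Tring, Milton}: P→Tring 3, Q→Milton 2, R→Tring 4, S→Milton 3, T→Tring 5, U→Milton 7, V→Tring 3. Service cost 27.
{Upton, Tring}: service cost 30
{Tring, Holm}: service cost 33
Among all 6 size-2 choices, {Tring, Milton} is lowest.

Choose Tring and Milton; total service cost 27.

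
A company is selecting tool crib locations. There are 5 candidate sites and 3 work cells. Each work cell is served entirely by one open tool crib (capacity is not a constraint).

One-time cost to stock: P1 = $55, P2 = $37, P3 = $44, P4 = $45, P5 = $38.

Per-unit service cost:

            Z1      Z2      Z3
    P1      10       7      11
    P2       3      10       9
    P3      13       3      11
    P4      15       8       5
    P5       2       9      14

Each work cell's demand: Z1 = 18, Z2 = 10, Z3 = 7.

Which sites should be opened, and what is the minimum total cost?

Open P3 and P5; minimum total cost 225.

For any fixed open set, each work cell goes to its cheapest open site; total = fixed + service.
{P3, P5}: Z1→P5 2·18=36, Z2→P3 3·10=30, Z3→P3 11·7=77. Service 143; fixed 82; total 225.
{P2, P3}: Z1→P2 3·18=54, Z2→P3 3·10=30, Z3→P2 9·7=63. Service 147; fixed 81; total 228.
{P3, P4, P5}: Z1→P5 2·18=36, Z2→P3 3·10=30, Z3→P4 5·7=35. Service 101; fixed 127; total 228.
{P1, P2, P3, P4, P5}: Z1→P5 2·18=36, Z2→P3 3·10=30, Z3→P4 5·7=35. Service 101; fixed 219; total 320.
No other subset beats 225.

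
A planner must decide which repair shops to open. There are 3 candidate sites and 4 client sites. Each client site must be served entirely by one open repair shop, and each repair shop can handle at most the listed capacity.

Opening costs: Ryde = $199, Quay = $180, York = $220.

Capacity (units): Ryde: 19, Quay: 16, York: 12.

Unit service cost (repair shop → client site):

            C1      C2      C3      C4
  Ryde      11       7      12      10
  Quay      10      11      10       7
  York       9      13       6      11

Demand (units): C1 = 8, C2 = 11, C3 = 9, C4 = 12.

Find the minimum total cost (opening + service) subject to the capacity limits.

Open {Ryde, Quay, York}: C1→Ryde 11·8=88, C2→Ryde 7·11=77, C3→York 6·9=54, C4→Quay 7·12=84.
Loads: Ryde carries 19/19, Quay carries 12/16, York carries 9/12. Service 303; fixed 599; total 902.
Next best feasible plan costs 986.

Minimum total cost: 902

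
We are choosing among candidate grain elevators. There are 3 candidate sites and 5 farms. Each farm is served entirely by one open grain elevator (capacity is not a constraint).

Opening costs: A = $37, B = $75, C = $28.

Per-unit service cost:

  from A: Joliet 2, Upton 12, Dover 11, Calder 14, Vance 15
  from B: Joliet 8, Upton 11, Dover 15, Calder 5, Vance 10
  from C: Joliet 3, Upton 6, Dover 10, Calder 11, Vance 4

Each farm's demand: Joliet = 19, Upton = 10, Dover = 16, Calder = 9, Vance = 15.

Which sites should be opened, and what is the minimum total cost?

For any fixed open set, each farm goes to its cheapest open site; total = fixed + service.
{C}: Joliet→C 3·19=57, Upton→C 6·10=60, Dover→C 10·16=160, Calder→C 11·9=99, Vance→C 4·15=60. Service 436; fixed 28; total 464.
{A, C}: Joliet→A 2·19=38, Upton→C 6·10=60, Dover→C 10·16=160, Calder→C 11·9=99, Vance→C 4·15=60. Service 417; fixed 65; total 482.
{B, C}: service 382 + fixed 103 = 485
{A, B, C}: service 363 + fixed 140 = 503
(All 7 nonempty subsets were checked; C only is lowest.)

Open C only; minimum total cost 464.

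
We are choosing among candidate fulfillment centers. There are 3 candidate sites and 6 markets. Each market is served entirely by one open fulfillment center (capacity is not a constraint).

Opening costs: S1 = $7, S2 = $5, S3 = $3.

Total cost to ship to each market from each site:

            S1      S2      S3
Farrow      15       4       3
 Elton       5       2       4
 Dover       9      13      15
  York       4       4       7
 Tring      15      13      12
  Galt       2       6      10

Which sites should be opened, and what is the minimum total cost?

Open S1 and S3; minimum total cost 44.

For any fixed open set, each market goes to its cheapest open site; total = fixed + service.
{S1, S3}: Farrow→S3 3, Elton→S3 4, Dover→S1 9, York→S1 4, Tring→S3 12, Galt→S1 2. Service 34; fixed 10; total 44.
{S1, S2}: Farrow→S2 4, Elton→S2 2, Dover→S1 9, York→S1 4, Tring→S2 13, Galt→S1 2. Service 34; fixed 12; total 46.
{S1, S2, S3}: service 32 + fixed 15 = 47
{S3}: Farrow→S3 3, Elton→S3 4, Dover→S3 15, York→S3 7, Tring→S3 12, Galt→S3 10. Service 51; fixed 3; total 54.
(All 7 nonempty subsets were checked; S1 and S3 is lowest.)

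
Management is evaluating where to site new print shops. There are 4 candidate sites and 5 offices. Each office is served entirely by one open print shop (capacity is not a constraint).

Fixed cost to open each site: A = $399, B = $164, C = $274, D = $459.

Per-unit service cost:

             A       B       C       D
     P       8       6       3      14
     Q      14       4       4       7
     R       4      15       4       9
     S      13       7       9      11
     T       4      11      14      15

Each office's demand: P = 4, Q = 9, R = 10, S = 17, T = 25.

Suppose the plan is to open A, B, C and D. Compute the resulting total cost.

Total cost: 1603

Each office is assigned to its cheapest site among the open ones.
{A, B, C, D}: P→C 3·4=12, Q→B 4·9=36, R→A 4·10=40, S→B 7·17=119, T→A 4·25=100. Service 307; fixed 1296; total 1603.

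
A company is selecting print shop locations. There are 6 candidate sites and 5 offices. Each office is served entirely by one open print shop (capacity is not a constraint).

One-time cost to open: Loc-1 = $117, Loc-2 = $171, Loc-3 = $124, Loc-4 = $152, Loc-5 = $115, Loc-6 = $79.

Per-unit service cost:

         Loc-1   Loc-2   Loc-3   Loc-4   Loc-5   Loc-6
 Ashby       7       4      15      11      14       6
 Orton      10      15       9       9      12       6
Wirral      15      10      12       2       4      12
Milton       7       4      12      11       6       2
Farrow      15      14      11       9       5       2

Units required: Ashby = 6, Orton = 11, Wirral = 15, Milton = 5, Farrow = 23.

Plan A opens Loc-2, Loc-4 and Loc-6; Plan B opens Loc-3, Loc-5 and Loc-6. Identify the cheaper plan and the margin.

Plan A: {Loc-2, Loc-4, Loc-6}: Ashby→Loc-2 4·6=24, Orton→Loc-6 6·11=66, Wirral→Loc-4 2·15=30, Milton→Loc-6 2·5=10, Farrow→Loc-6 2·23=46. Service 176; fixed 402; total 578.
Plan B: {Loc-3, Loc-5, Loc-6}: Ashby→Loc-6 6·6=36, Orton→Loc-6 6·11=66, Wirral→Loc-5 4·15=60, Milton→Loc-6 2·5=10, Farrow→Loc-6 2·23=46. Service 218; fixed 318; total 536.
Difference: |578 − 536| = 42.

Plan B is cheaper by 42.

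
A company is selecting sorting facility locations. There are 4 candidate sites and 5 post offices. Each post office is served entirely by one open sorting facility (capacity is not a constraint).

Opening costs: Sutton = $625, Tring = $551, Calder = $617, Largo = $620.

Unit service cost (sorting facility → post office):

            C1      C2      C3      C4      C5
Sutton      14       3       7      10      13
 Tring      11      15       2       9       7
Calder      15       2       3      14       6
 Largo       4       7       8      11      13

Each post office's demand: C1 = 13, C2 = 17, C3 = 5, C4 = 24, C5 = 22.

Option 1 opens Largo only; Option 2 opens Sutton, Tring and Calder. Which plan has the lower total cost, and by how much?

Option 1 is cheaper by 947.

Option 1: {Largo}: C1→Largo 4·13=52, C2→Largo 7·17=119, C3→Largo 8·5=40, C4→Largo 11·24=264, C5→Largo 13·22=286. Service 761; fixed 620; total 1381.
Option 2: {Sutton, Tring, Calder}: C1→Tring 11·13=143, C2→Calder 2·17=34, C3→Tring 2·5=10, C4→Tring 9·24=216, C5→Calder 6·22=132. Service 535; fixed 1793; total 2328.
Difference: |1381 − 2328| = 947.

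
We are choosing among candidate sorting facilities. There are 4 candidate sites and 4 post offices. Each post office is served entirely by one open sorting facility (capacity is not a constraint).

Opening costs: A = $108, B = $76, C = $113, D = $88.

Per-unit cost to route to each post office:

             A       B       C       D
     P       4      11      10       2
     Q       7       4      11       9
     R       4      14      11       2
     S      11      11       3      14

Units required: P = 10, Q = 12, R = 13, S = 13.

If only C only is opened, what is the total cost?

Total cost: 527

Each post office is assigned to its cheapest site among the open ones.
{C}: P→C 10·10=100, Q→C 11·12=132, R→C 11·13=143, S→C 3·13=39. Service 414; fixed 113; total 527.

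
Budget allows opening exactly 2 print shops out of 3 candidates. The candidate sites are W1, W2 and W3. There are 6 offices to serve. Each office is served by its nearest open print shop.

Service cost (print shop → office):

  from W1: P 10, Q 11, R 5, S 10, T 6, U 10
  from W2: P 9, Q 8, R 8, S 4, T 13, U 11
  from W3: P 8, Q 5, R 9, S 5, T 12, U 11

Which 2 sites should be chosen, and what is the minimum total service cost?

Choose W1 and W3; total service cost 39.

With exactly 2 open, each office uses its cheapest among the chosen.
{W1, W3}: P→W3 8, Q→W3 5, R→W1 5, S→W3 5, T→W1 6, U→W1 10. Service cost 39.
{W1, W2}: service cost 42
{W2, W3}: service cost 48
Among all 3 size-2 choices, {W1, W3} is lowest.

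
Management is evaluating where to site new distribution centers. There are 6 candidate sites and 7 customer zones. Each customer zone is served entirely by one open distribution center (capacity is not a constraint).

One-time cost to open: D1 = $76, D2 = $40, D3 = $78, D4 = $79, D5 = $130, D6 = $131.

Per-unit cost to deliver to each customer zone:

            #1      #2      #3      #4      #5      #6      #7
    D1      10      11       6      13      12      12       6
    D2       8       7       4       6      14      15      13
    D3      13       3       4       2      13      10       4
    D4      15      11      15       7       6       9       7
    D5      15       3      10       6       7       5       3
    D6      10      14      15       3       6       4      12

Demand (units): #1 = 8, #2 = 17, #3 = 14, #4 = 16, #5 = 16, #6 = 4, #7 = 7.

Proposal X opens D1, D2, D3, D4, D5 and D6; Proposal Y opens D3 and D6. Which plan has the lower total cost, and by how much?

Proposal Y is cheaper by 302.

Proposal X: {D1, D2, D3, D4, D5, D6}: #1→D2 8·8=64, #2→D3 3·17=51, #3→D2 4·14=56, #4→D3 2·16=32, #5→D4 6·16=96, #6→D6 4·4=16, #7→D5 3·7=21. Service 336; fixed 534; total 870.
Proposal Y: {D3, D6}: #1→D6 10·8=80, #2→D3 3·17=51, #3→D3 4·14=56, #4→D3 2·16=32, #5→D6 6·16=96, #6→D6 4·4=16, #7→D3 4·7=28. Service 359; fixed 209; total 568.
Difference: |870 − 568| = 302.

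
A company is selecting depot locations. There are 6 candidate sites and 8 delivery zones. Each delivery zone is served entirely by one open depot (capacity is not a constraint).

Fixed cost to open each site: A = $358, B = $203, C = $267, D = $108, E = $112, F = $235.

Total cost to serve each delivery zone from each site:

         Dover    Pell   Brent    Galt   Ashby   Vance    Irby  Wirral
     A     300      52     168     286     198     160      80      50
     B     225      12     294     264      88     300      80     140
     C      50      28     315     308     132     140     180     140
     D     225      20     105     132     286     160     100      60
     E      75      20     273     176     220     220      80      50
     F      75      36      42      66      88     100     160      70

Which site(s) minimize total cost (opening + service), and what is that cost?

For any fixed open set, each delivery zone goes to its cheapest open site; total = fixed + service.
{E, F}: Dover→E 75, Pell→E 20, Brent→F 42, Galt→F 66, Ashby→F 88, Vance→F 100, Irby→E 80, Wirral→E 50. Service 521; fixed 347; total 868.
{F}: Dover→F 75, Pell→F 36, Brent→F 42, Galt→F 66, Ashby→F 88, Vance→F 100, Irby→F 160, Wirral→F 70. Service 637; fixed 235; total 872.
{D, F}: service 551 + fixed 343 = 894
{A, B, C, D, E, F}: Dover→C 50, Pell→B 12, Brent→F 42, Galt→F 66, Ashby→B 88, Vance→F 100, Irby→A 80, Wirral→A 50. Service 488; fixed 1283; total 1771.
No other subset beats 868.

Open E and F; minimum total cost 868.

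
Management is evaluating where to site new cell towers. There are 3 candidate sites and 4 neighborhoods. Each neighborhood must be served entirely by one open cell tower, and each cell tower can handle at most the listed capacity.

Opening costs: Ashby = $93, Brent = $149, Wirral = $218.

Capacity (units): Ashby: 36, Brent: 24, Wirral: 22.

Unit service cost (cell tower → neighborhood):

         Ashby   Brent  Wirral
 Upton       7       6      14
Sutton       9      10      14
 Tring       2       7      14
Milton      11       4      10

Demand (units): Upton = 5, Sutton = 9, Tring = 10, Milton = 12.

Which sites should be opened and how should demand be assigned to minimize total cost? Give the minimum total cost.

Open {Ashby}: Upton→Ashby 7·5=35, Sutton→Ashby 9·9=81, Tring→Ashby 2·10=20, Milton→Ashby 11·12=132.
Loads: Ashby carries 36/36. Service 268; fixed 93; total 361.
Next best feasible plan costs 421.

Minimum total cost: 361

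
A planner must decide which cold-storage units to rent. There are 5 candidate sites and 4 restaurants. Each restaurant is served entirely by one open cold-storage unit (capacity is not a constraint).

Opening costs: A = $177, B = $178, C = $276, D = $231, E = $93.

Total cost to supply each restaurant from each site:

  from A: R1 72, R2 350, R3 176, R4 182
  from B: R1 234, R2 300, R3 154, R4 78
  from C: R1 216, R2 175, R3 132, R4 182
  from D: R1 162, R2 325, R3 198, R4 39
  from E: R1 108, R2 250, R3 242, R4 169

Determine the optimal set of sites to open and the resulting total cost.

Open B and E; minimum total cost 861.

For any fixed open set, each restaurant goes to its cheapest open site; total = fixed + service.
{B, E}: R1→E 108, R2→E 250, R3→B 154, R4→B 78. Service 590; fixed 271; total 861.
{E}: service 769 + fixed 93 = 862
{D, E}: service 595 + fixed 324 = 919
{A, B, C, D, E}: R1→A 72, R2→C 175, R3→C 132, R4→D 39. Service 418; fixed 955; total 1373.
No other subset beats 861.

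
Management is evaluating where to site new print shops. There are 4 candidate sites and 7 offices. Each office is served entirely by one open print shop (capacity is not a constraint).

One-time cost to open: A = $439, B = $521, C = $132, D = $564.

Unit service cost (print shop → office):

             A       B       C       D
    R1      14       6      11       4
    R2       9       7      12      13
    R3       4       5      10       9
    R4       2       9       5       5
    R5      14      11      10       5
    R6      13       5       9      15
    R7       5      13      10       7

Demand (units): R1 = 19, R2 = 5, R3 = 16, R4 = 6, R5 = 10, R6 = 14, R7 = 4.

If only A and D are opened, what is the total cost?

Total cost: 1452

Each office is assigned to its cheapest site among the open ones.
{A, D}: R1→D 4·19=76, R2→A 9·5=45, R3→A 4·16=64, R4→A 2·6=12, R5→D 5·10=50, R6→A 13·14=182, R7→A 5·4=20. Service 449; fixed 1003; total 1452.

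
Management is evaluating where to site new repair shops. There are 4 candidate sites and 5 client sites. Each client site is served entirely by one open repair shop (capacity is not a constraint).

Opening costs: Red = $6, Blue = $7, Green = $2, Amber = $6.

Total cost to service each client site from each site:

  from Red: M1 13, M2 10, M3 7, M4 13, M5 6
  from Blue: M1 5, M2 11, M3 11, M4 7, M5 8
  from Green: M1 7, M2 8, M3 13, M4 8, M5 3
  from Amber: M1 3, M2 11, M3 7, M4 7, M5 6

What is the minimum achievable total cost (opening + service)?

Minimum total cost: 36

For any fixed open set, each client site goes to its cheapest open site; total = fixed + service.
{Green, Amber}: M1→Amber 3, M2→Green 8, M3→Amber 7, M4→Amber 7, M5→Green 3. Service 28; fixed 8; total 36.
{Amber}: M1→Amber 3, M2→Amber 11, M3→Amber 7, M4→Amber 7, M5→Amber 6. Service 34; fixed 6; total 40.
{Red, Green}: service 33 + fixed 8 = 41
{Red, Blue, Green, Amber}: M1→Amber 3, M2→Green 8, M3→Red 7, M4→Blue 7, M5→Green 3. Service 28; fixed 21; total 49.
No other subset beats 36.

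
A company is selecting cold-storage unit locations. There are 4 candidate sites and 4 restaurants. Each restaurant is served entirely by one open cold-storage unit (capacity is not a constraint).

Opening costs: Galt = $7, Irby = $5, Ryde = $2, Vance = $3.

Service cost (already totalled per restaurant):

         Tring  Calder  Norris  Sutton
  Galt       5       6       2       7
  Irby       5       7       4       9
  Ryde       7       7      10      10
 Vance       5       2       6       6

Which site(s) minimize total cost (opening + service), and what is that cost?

Open Vance only; minimum total cost 22.

For any fixed open set, each restaurant goes to its cheapest open site; total = fixed + service.
{Vance}: Tring→Vance 5, Calder→Vance 2, Norris→Vance 6, Sutton→Vance 6. Service 19; fixed 3; total 22.
{Ryde, Vance}: service 19 + fixed 5 = 24
{Galt, Vance}: service 15 + fixed 10 = 25
{Galt, Irby, Ryde, Vance}: service 15 + fixed 17 = 32
(All 15 nonempty subsets were checked; Vance only is lowest.)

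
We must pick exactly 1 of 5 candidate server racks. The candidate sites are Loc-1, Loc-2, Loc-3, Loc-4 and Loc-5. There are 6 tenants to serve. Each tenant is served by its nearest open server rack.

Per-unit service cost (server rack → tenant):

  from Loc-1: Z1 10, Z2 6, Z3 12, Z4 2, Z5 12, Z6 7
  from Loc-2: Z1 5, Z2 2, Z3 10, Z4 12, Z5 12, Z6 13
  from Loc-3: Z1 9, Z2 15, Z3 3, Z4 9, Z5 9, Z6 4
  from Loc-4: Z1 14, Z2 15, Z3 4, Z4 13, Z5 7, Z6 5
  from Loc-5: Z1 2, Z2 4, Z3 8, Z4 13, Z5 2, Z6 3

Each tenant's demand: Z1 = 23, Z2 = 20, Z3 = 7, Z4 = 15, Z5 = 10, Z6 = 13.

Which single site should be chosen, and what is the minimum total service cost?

Choose Loc-5 only; total service cost 436.

With exactly 1 open, each tenant uses its cheapest among the chosen.
{Loc-5}: Z1→Loc-5 2·23=46, Z2→Loc-5 4·20=80, Z3→Loc-5 8·7=56, Z4→Loc-5 13·15=195, Z5→Loc-5 2·10=20, Z6→Loc-5 3·13=39. Service cost 436.
{Loc-1}: service cost 675
{Loc-2}: service cost 694
Among all 5 size-1 choices, {Loc-5} is lowest.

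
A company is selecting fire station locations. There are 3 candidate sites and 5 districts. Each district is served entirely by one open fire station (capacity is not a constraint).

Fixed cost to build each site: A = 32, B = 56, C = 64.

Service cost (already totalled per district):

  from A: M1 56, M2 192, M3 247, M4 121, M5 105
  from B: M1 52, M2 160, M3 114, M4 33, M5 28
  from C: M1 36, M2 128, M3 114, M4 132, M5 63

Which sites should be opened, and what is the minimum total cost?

Open B only; minimum total cost 443.

For any fixed open set, each district goes to its cheapest open site; total = fixed + service.
{B}: M1→B 52, M2→B 160, M3→B 114, M4→B 33, M5→B 28. Service 387; fixed 56; total 443.
{B, C}: service 339 + fixed 120 = 459
{A, B}: service 387 + fixed 88 = 475
{A, B, C}: service 339 + fixed 152 = 491
No other subset beats 443.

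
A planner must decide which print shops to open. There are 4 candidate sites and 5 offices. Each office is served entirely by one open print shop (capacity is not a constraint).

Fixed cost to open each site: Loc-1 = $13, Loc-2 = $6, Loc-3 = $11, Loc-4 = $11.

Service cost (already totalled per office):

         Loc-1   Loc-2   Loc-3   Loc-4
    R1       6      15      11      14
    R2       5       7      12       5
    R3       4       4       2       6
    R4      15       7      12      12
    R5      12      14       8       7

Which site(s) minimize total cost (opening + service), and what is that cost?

Open Loc-2 and Loc-3; minimum total cost 52.

For any fixed open set, each office goes to its cheapest open site; total = fixed + service.
{Loc-2, Loc-3}: R1→Loc-3 11, R2→Loc-2 7, R3→Loc-3 2, R4→Loc-2 7, R5→Loc-3 8. Service 35; fixed 17; total 52.
{Loc-1, Loc-2}: R1→Loc-1 6, R2→Loc-1 5, R3→Loc-1 4, R4→Loc-2 7, R5→Loc-1 12. Service 34; fixed 19; total 53.
{Loc-2}: service 47 + fixed 6 = 53
{Loc-1, Loc-2, Loc-3, Loc-4}: service 27 + fixed 41 = 68
(All 15 nonempty subsets were checked; Loc-2 and Loc-3 is lowest.)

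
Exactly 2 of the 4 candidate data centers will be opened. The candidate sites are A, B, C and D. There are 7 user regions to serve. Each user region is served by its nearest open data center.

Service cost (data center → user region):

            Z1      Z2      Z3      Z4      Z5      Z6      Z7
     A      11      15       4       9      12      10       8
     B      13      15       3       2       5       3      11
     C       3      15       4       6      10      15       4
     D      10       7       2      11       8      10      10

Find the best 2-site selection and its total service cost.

With exactly 2 open, each user region uses its cheapest among the chosen.
{B, C}: Z1→C 3, Z2→B 15, Z3→B 3, Z4→B 2, Z5→B 5, Z6→B 3, Z7→C 4. Service cost 35.
{B, D}: service cost 39
{C, D}: service cost 40
Among all 6 size-2 choices, {B, C} is lowest.

Choose B and C; total service cost 35.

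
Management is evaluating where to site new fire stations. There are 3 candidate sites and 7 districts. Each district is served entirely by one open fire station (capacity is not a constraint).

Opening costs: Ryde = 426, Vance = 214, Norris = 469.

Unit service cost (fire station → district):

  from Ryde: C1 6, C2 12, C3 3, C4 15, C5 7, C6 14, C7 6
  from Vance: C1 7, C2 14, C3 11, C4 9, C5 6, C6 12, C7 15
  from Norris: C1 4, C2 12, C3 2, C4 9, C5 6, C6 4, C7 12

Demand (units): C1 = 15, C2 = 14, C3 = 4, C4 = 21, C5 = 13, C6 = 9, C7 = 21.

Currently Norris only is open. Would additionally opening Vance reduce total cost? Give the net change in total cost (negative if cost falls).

Current service cost with {Norris}: 791.
Adding Vance: each district re-picks its cheapest; new service cost 791, saving 0.
Extra fixed cost: 214. Net change = 214 − 0 = 214.
(Totals: 1260 → 1474.)

No — net change +214 (cost rises by 214).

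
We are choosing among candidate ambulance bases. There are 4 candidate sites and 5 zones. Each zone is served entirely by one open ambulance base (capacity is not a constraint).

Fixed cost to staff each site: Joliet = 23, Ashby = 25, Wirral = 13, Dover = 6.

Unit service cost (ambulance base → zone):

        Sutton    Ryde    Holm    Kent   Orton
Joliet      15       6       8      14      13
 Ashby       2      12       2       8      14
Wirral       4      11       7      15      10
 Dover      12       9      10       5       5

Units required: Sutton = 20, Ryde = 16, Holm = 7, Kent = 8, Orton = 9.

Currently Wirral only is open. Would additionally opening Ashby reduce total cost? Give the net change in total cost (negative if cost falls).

Yes — net change −106 (cost falls by 106).

Current service cost with {Wirral}: 515.
Adding Ashby: each zone re-picks its cheapest; new service cost 384, saving 131.
Extra fixed cost: 25. Net change = 25 − 131 = -106.
(Totals: 528 → 422.)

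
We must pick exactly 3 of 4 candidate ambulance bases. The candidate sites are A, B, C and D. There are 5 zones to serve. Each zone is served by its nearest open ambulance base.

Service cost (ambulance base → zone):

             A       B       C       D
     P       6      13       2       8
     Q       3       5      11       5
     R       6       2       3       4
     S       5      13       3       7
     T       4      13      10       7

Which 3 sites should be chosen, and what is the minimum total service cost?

With exactly 3 open, each zone uses its cheapest among the chosen.
{A, B, C}: P→C 2, Q→A 3, R→B 2, S→C 3, T→A 4. Service cost 14.
{A, C, D}: service cost 15
{B, C, D}: service cost 19
Among all 4 size-3 choices, {A, B, C} is lowest.

Choose A, B and C; total service cost 14.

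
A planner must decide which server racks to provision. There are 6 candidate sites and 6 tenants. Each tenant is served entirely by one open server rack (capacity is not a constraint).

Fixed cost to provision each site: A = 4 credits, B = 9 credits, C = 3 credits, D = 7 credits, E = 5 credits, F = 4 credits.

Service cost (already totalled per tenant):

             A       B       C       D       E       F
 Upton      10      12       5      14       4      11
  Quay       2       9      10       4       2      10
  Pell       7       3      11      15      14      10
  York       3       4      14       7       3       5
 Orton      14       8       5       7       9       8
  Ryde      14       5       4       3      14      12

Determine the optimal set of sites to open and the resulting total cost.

For any fixed open set, each tenant goes to its cheapest open site; total = fixed + service.
{A, C}: Upton→C 5, Quay→A 2, Pell→A 7, York→A 3, Orton→C 5, Ryde→C 4. Service 26; fixed 7; total 33.
{A, C, E}: service 25 + fixed 12 = 37
{A, C, F}: service 26 + fixed 11 = 37
{A, B, C, D, E, F}: service 20 + fixed 32 = 52
No other subset beats 33.

Open A and C; minimum total cost 33.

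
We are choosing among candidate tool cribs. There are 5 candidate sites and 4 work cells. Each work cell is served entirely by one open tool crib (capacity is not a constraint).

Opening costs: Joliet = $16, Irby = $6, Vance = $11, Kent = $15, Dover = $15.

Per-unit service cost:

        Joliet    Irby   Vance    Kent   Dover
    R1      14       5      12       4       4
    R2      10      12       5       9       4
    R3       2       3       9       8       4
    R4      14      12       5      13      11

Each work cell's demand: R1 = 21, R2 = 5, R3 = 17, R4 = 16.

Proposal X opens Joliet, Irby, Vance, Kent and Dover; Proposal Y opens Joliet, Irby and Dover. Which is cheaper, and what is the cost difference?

Proposal X: {Joliet, Irby, Vance, Kent, Dover}: R1→Kent 4·21=84, R2→Dover 4·5=20, R3→Joliet 2·17=34, R4→Vance 5·16=80. Service 218; fixed 63; total 281.
Proposal Y: {Joliet, Irby, Dover}: R1→Dover 4·21=84, R2→Dover 4·5=20, R3→Joliet 2·17=34, R4→Dover 11·16=176. Service 314; fixed 37; total 351.
Difference: |281 − 351| = 70.

Proposal X is cheaper by 70.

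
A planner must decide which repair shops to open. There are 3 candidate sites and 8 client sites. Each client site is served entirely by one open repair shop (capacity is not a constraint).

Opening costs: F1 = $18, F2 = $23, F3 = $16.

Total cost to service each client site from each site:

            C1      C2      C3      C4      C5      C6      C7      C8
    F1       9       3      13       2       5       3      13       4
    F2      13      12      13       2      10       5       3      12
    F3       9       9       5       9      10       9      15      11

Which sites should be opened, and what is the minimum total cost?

For any fixed open set, each client site goes to its cheapest open site; total = fixed + service.
{F1}: C1→F1 9, C2→F1 3, C3→F1 13, C4→F1 2, C5→F1 5, C6→F1 3, C7→F1 13, C8→F1 4. Service 52; fixed 18; total 70.
{F1, F3}: service 44 + fixed 34 = 78
{F1, F2}: C1→F1 9, C2→F1 3, C3→F1 13, C4→F1 2, C5→F1 5, C6→F1 3, C7→F2 3, C8→F1 4. Service 42; fixed 41; total 83.
{F1, F2, F3}: service 34 + fixed 57 = 91
No other subset beats 70.

Open F1 only; minimum total cost 70.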